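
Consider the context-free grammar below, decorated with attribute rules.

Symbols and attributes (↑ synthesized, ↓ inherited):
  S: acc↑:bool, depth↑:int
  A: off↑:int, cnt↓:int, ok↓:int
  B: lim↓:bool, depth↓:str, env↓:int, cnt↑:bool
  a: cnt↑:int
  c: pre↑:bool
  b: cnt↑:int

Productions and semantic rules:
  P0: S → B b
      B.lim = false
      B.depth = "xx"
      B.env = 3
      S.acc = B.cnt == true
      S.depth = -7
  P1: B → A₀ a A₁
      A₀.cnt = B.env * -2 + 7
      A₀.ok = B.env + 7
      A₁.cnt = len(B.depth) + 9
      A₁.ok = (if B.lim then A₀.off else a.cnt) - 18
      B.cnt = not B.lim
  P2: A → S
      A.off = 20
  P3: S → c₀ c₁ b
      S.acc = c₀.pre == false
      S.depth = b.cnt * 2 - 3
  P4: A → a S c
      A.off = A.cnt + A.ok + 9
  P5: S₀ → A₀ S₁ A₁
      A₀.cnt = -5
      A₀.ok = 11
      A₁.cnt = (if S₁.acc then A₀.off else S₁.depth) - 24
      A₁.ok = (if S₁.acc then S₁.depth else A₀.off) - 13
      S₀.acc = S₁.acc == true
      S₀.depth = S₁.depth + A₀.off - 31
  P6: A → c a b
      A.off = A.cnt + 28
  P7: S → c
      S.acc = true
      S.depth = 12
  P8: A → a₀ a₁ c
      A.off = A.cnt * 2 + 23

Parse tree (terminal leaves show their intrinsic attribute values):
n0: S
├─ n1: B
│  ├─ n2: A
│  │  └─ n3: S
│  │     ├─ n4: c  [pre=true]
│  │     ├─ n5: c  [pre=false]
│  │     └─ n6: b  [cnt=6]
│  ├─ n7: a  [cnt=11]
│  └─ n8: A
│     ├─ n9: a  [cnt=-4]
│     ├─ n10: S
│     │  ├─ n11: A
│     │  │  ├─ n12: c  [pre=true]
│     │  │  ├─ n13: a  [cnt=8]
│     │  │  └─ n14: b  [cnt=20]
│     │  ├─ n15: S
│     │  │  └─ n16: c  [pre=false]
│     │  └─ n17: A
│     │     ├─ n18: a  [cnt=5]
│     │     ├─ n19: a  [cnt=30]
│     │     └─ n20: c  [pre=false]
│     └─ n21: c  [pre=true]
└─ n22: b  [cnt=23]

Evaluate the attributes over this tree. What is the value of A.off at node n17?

21

1. n1.lim = false  [false]
2. n1.depth = "xx"  ["xx"]
3. n1.env = 3  [3]
4. n2.cnt = 1  [B.env * -2 + 7]
5. n2.ok = 10  [B.env + 7]
6. n4.pre = true  [terminal]
7. n5.pre = false  [terminal]
8. n6.cnt = 6  [terminal]
9. n3.acc = false  [c₀.pre == false]
10. n3.depth = 9  [b.cnt * 2 - 3]
11. n2.off = 20  [20]
12. n7.cnt = 11  [terminal]
13. n8.cnt = 11  [len(B.depth) + 9]
14. n8.ok = -7  [(if B.lim then A₀.off else a.cnt) - 18]
15. n9.cnt = -4  [terminal]
16. n11.cnt = -5  [-5]
17. n11.ok = 11  [11]
18. n12.pre = true  [terminal]
19. n13.cnt = 8  [terminal]
20. n14.cnt = 20  [terminal]
21. n11.off = 23  [A.cnt + 28]
22. n16.pre = false  [terminal]
23. n15.acc = true  [true]
24. n15.depth = 12  [12]
25. n17.cnt = -1  [(if S₁.acc then A₀.off else S₁.depth) - 24]
26. n17.ok = -1  [(if S₁.acc then S₁.depth else A₀.off) - 13]
27. n18.cnt = 5  [terminal]
28. n19.cnt = 30  [terminal]
29. n20.pre = false  [terminal]
30. n17.off = 21  [A.cnt * 2 + 23]
31. n10.acc = true  [S₁.acc == true]
32. n10.depth = 4  [S₁.depth + A₀.off - 31]
33. n21.pre = true  [terminal]
34. n8.off = 13  [A.cnt + A.ok + 9]
35. n1.cnt = true  [not B.lim]
36. n22.cnt = 23  [terminal]
37. n0.acc = true  [B.cnt == true]
38. n0.depth = -7  [-7]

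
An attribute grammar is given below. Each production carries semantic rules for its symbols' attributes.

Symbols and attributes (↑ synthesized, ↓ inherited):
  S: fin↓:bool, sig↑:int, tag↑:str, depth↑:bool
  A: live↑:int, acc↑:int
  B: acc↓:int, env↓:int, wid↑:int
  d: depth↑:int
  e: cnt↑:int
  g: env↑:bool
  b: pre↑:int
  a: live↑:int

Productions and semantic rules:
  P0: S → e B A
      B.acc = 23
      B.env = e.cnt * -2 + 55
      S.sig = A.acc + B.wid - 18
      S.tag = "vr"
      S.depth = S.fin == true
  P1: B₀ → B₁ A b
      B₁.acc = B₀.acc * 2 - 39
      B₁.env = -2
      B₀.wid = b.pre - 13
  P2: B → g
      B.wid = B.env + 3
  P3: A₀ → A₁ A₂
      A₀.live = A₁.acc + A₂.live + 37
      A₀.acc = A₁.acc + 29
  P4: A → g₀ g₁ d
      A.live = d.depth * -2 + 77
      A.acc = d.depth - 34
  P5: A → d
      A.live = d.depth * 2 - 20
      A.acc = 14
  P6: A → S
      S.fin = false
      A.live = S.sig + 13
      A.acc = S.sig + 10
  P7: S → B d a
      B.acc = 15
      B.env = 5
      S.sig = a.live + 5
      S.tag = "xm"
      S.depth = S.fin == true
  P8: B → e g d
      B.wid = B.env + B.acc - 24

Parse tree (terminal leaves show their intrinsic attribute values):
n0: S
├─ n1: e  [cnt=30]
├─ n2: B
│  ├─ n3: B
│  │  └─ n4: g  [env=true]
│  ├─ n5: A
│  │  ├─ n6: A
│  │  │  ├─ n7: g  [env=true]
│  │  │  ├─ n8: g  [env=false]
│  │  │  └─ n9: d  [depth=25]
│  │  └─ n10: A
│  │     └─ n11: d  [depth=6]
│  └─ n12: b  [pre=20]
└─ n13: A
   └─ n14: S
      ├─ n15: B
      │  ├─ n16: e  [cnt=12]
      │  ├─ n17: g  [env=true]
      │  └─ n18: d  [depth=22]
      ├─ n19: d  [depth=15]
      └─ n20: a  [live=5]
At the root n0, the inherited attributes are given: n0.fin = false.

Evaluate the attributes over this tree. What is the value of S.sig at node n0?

1. n0.fin = false  [given at root]
2. n1.cnt = 30  [terminal]
3. n2.acc = 23  [23]
4. n2.env = -5  [e.cnt * -2 + 55]
5. n3.acc = 7  [B₀.acc * 2 - 39]
6. n3.env = -2  [-2]
7. n4.env = true  [terminal]
8. n3.wid = 1  [B.env + 3]
9. n7.env = true  [terminal]
10. n8.env = false  [terminal]
11. n9.depth = 25  [terminal]
12. n6.live = 27  [d.depth * -2 + 77]
13. n6.acc = -9  [d.depth - 34]
14. n11.depth = 6  [terminal]
15. n10.live = -8  [d.depth * 2 - 20]
16. n10.acc = 14  [14]
17. n5.live = 20  [A₁.acc + A₂.live + 37]
18. n5.acc = 20  [A₁.acc + 29]
19. n12.pre = 20  [terminal]
20. n2.wid = 7  [b.pre - 13]
21. n14.fin = false  [false]
22. n15.acc = 15  [15]
23. n15.env = 5  [5]
24. n16.cnt = 12  [terminal]
25. n17.env = true  [terminal]
26. n18.depth = 22  [terminal]
27. n15.wid = -4  [B.env + B.acc - 24]
28. n19.depth = 15  [terminal]
29. n20.live = 5  [terminal]
30. n14.sig = 10  [a.live + 5]
31. n14.tag = "xm"  ["xm"]
32. n14.depth = false  [S.fin == true]
33. n13.live = 23  [S.sig + 13]
34. n13.acc = 20  [S.sig + 10]
35. n0.sig = 9  [A.acc + B.wid - 18]
36. n0.tag = "vr"  ["vr"]
37. n0.depth = false  [S.fin == true]

9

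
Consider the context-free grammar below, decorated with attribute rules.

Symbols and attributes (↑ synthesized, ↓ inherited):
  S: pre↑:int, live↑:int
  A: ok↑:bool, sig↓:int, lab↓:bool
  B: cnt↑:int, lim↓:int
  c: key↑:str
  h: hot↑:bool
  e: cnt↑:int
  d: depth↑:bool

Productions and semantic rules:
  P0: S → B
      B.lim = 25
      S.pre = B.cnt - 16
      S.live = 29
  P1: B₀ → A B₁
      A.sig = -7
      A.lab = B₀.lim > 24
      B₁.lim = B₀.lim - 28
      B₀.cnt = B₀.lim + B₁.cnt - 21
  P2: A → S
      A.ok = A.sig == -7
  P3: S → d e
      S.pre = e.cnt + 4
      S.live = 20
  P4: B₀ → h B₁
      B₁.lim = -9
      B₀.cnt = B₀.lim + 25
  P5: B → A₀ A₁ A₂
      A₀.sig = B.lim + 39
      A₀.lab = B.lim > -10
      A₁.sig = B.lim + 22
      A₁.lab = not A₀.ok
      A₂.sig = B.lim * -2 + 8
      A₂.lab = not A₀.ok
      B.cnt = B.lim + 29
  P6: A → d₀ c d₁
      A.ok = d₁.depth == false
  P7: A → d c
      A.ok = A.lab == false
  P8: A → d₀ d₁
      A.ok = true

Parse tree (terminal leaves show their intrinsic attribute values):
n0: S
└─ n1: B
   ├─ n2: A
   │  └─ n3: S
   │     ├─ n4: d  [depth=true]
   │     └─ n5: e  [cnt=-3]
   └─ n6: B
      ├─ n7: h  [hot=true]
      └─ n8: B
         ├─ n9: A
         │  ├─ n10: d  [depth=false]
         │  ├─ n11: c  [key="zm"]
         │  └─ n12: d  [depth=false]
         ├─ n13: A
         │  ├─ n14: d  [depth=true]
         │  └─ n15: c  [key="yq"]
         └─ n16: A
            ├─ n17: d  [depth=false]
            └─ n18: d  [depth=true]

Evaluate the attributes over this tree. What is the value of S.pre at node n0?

1. n1.lim = 25  [25]
2. n2.sig = -7  [-7]
3. n2.lab = true  [B₀.lim > 24]
4. n4.depth = true  [terminal]
5. n5.cnt = -3  [terminal]
6. n3.pre = 1  [e.cnt + 4]
7. n3.live = 20  [20]
8. n2.ok = true  [A.sig == -7]
9. n6.lim = -3  [B₀.lim - 28]
10. n7.hot = true  [terminal]
11. n8.lim = -9  [-9]
12. n9.sig = 30  [B.lim + 39]
13. n9.lab = true  [B.lim > -10]
14. n10.depth = false  [terminal]
15. n11.key = "zm"  [terminal]
16. n12.depth = false  [terminal]
17. n9.ok = true  [d₁.depth == false]
18. n13.sig = 13  [B.lim + 22]
19. n13.lab = false  [not A₀.ok]
20. n14.depth = true  [terminal]
21. n15.key = "yq"  [terminal]
22. n13.ok = true  [A.lab == false]
23. n16.sig = 26  [B.lim * -2 + 8]
24. n16.lab = false  [not A₀.ok]
25. n17.depth = false  [terminal]
26. n18.depth = true  [terminal]
27. n16.ok = true  [true]
28. n8.cnt = 20  [B.lim + 29]
29. n6.cnt = 22  [B₀.lim + 25]
30. n1.cnt = 26  [B₀.lim + B₁.cnt - 21]
31. n0.pre = 10  [B.cnt - 16]
32. n0.live = 29  [29]

10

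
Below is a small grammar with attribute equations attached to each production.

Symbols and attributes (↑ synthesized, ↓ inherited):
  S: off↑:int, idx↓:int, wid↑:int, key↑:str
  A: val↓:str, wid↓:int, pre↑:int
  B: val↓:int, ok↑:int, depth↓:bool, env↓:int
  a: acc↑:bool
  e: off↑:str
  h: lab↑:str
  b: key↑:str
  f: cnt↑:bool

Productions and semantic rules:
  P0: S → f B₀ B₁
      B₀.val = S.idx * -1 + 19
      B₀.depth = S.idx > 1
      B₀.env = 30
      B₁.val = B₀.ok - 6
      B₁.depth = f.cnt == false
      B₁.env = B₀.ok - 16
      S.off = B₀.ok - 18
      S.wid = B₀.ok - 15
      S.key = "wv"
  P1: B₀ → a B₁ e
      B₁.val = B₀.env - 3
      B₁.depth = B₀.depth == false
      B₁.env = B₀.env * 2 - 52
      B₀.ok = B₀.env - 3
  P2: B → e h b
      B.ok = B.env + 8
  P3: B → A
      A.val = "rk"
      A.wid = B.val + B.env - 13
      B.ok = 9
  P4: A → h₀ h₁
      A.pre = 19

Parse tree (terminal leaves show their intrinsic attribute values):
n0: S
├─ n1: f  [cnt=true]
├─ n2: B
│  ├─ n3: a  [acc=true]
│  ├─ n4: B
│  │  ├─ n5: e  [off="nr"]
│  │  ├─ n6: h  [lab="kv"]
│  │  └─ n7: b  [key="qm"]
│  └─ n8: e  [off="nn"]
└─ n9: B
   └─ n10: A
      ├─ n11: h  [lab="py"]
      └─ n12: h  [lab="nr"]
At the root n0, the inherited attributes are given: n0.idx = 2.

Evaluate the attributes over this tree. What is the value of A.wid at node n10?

1. n0.idx = 2  [given at root]
2. n1.cnt = true  [terminal]
3. n2.val = 17  [S.idx * -1 + 19]
4. n2.depth = true  [S.idx > 1]
5. n2.env = 30  [30]
6. n3.acc = true  [terminal]
7. n4.val = 27  [B₀.env - 3]
8. n4.depth = false  [B₀.depth == false]
9. n4.env = 8  [B₀.env * 2 - 52]
10. n5.off = "nr"  [terminal]
11. n6.lab = "kv"  [terminal]
12. n7.key = "qm"  [terminal]
13. n4.ok = 16  [B.env + 8]
14. n8.off = "nn"  [terminal]
15. n2.ok = 27  [B₀.env - 3]
16. n9.val = 21  [B₀.ok - 6]
17. n9.depth = false  [f.cnt == false]
18. n9.env = 11  [B₀.ok - 16]
19. n10.val = "rk"  ["rk"]
20. n10.wid = 19  [B.val + B.env - 13]
21. n11.lab = "py"  [terminal]
22. n12.lab = "nr"  [terminal]
23. n10.pre = 19  [19]
24. n9.ok = 9  [9]
25. n0.off = 9  [B₀.ok - 18]
26. n0.wid = 12  [B₀.ok - 15]
27. n0.key = "wv"  ["wv"]

19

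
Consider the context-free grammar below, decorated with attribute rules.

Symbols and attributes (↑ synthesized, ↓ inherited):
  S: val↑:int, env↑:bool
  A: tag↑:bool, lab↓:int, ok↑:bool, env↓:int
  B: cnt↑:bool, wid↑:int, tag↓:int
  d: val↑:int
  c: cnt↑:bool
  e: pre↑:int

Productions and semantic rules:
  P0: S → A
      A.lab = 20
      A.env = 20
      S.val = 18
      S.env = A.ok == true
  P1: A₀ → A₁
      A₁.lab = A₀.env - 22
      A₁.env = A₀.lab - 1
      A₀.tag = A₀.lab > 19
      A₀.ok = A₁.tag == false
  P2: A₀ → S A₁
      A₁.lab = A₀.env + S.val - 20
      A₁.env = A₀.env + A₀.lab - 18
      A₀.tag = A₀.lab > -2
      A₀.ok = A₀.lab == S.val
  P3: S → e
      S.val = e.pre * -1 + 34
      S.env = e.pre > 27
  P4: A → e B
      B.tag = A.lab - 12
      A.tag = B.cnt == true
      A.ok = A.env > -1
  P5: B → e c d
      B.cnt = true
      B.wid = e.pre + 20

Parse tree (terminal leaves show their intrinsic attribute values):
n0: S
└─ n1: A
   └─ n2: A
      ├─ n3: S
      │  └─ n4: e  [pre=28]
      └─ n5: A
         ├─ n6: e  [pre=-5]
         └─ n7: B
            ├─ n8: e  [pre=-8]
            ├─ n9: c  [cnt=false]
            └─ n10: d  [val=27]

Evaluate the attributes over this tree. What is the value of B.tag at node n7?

1. n1.lab = 20  [20]
2. n1.env = 20  [20]
3. n2.lab = -2  [A₀.env - 22]
4. n2.env = 19  [A₀.lab - 1]
5. n4.pre = 28  [terminal]
6. n3.val = 6  [e.pre * -1 + 34]
7. n3.env = true  [e.pre > 27]
8. n5.lab = 5  [A₀.env + S.val - 20]
9. n5.env = -1  [A₀.env + A₀.lab - 18]
10. n6.pre = -5  [terminal]
11. n7.tag = -7  [A.lab - 12]
12. n8.pre = -8  [terminal]
13. n9.cnt = false  [terminal]
14. n10.val = 27  [terminal]
15. n7.cnt = true  [true]
16. n7.wid = 12  [e.pre + 20]
17. n5.tag = true  [B.cnt == true]
18. n5.ok = false  [A.env > -1]
19. n2.tag = false  [A₀.lab > -2]
20. n2.ok = false  [A₀.lab == S.val]
21. n1.tag = true  [A₀.lab > 19]
22. n1.ok = true  [A₁.tag == false]
23. n0.val = 18  [18]
24. n0.env = true  [A.ok == true]

-7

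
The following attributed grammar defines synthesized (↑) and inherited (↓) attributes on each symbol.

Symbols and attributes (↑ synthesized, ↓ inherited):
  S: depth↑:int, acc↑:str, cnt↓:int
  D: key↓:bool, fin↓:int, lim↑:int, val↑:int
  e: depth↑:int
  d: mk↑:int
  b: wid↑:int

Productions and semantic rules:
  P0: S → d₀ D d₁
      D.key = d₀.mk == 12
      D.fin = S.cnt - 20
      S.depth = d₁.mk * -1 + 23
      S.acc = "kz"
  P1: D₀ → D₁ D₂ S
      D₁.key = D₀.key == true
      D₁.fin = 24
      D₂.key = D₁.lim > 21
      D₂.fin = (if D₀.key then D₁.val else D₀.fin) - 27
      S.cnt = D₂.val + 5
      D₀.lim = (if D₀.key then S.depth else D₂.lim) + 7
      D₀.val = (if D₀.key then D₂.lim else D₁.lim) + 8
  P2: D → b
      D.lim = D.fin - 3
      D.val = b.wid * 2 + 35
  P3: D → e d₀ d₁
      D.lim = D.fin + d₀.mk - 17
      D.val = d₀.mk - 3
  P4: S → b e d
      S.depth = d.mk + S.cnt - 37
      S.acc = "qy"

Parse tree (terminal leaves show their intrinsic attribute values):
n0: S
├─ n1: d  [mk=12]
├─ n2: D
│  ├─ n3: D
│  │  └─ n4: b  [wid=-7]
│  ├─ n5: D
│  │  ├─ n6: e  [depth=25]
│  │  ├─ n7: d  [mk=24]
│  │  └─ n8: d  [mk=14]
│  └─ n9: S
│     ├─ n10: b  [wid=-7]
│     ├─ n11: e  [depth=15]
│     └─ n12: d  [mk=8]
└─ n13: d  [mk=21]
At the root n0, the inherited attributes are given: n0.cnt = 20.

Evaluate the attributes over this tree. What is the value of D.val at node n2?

9

1. n0.cnt = 20  [given at root]
2. n1.mk = 12  [terminal]
3. n2.key = true  [d₀.mk == 12]
4. n2.fin = 0  [S.cnt - 20]
5. n3.key = true  [D₀.key == true]
6. n3.fin = 24  [24]
7. n4.wid = -7  [terminal]
8. n3.lim = 21  [D.fin - 3]
9. n3.val = 21  [b.wid * 2 + 35]
10. n5.key = false  [D₁.lim > 21]
11. n5.fin = -6  [(if D₀.key then D₁.val else D₀.fin) - 27]
12. n6.depth = 25  [terminal]
13. n7.mk = 24  [terminal]
14. n8.mk = 14  [terminal]
15. n5.lim = 1  [D.fin + d₀.mk - 17]
16. n5.val = 21  [d₀.mk - 3]
17. n9.cnt = 26  [D₂.val + 5]
18. n10.wid = -7  [terminal]
19. n11.depth = 15  [terminal]
20. n12.mk = 8  [terminal]
21. n9.depth = -3  [d.mk + S.cnt - 37]
22. n9.acc = "qy"  ["qy"]
23. n2.lim = 4  [(if D₀.key then S.depth else D₂.lim) + 7]
24. n2.val = 9  [(if D₀.key then D₂.lim else D₁.lim) + 8]
25. n13.mk = 21  [terminal]
26. n0.depth = 2  [d₁.mk * -1 + 23]
27. n0.acc = "kz"  ["kz"]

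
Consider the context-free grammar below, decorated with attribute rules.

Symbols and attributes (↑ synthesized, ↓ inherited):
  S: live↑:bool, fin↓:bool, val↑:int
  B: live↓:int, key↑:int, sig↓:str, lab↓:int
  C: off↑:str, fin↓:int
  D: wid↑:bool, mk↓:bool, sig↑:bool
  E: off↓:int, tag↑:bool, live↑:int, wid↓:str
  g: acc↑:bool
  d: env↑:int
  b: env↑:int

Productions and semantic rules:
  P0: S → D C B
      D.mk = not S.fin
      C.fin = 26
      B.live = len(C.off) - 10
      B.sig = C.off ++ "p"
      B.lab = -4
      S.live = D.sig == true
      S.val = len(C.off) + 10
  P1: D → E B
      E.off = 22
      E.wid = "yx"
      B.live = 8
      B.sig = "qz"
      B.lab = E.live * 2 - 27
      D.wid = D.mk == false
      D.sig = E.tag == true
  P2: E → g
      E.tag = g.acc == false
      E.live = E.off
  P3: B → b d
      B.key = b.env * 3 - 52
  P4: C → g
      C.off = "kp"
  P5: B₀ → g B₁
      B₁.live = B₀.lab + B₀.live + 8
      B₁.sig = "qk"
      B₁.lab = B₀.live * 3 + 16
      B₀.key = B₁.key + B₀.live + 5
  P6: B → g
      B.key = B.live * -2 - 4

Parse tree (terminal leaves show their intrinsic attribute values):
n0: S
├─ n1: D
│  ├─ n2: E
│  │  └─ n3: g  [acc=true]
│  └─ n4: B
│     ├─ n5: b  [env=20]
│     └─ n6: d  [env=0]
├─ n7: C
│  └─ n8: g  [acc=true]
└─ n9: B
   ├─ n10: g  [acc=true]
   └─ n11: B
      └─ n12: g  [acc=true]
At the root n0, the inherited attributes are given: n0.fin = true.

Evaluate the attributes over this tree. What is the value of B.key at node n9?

1. n0.fin = true  [given at root]
2. n1.mk = false  [not S.fin]
3. n2.off = 22  [22]
4. n2.wid = "yx"  ["yx"]
5. n3.acc = true  [terminal]
6. n2.tag = false  [g.acc == false]
7. n2.live = 22  [E.off]
8. n4.live = 8  [8]
9. n4.sig = "qz"  ["qz"]
10. n4.lab = 17  [E.live * 2 - 27]
11. n5.env = 20  [terminal]
12. n6.env = 0  [terminal]
13. n4.key = 8  [b.env * 3 - 52]
14. n1.wid = true  [D.mk == false]
15. n1.sig = false  [E.tag == true]
16. n7.fin = 26  [26]
17. n8.acc = true  [terminal]
18. n7.off = "kp"  ["kp"]
19. n9.live = -8  [len(C.off) - 10]
20. n9.sig = "kpp"  [C.off ++ "p"]
21. n9.lab = -4  [-4]
22. n10.acc = true  [terminal]
23. n11.live = -4  [B₀.lab + B₀.live + 8]
24. n11.sig = "qk"  ["qk"]
25. n11.lab = -8  [B₀.live * 3 + 16]
26. n12.acc = true  [terminal]
27. n11.key = 4  [B.live * -2 - 4]
28. n9.key = 1  [B₁.key + B₀.live + 5]
29. n0.live = false  [D.sig == true]
30. n0.val = 12  [len(C.off) + 10]

1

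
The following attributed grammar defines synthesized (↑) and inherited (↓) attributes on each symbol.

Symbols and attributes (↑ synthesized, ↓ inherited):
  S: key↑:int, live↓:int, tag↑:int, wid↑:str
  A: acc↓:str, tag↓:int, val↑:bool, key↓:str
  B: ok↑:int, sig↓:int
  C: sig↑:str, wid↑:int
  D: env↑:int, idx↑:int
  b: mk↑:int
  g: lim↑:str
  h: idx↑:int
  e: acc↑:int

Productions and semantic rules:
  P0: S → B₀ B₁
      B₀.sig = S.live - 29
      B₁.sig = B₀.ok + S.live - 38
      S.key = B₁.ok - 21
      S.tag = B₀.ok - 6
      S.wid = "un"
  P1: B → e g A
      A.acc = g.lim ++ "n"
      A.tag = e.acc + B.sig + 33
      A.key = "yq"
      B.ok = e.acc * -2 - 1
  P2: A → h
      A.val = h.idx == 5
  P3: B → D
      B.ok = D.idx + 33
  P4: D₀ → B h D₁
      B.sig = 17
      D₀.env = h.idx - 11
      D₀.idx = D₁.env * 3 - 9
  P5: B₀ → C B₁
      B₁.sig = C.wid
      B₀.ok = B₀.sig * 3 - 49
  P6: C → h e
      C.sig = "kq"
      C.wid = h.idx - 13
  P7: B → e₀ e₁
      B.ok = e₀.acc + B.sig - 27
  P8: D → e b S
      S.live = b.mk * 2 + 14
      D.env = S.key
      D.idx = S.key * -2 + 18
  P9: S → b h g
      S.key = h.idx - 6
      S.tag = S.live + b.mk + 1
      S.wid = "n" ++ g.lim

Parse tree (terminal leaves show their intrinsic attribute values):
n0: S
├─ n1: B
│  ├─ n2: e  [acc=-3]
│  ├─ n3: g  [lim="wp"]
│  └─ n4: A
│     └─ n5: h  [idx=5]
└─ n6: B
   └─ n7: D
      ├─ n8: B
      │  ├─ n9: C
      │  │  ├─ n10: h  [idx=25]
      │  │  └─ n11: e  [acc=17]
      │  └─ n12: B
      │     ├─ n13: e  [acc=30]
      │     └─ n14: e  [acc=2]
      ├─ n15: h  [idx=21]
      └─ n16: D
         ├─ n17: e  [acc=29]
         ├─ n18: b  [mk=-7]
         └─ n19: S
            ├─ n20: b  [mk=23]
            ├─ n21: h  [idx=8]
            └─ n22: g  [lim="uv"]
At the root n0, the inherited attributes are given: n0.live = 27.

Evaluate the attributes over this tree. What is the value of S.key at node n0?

9

1. n0.live = 27  [given at root]
2. n1.sig = -2  [S.live - 29]
3. n2.acc = -3  [terminal]
4. n3.lim = "wp"  [terminal]
5. n4.acc = "wpn"  [g.lim ++ "n"]
6. n4.tag = 28  [e.acc + B.sig + 33]
7. n4.key = "yq"  ["yq"]
8. n5.idx = 5  [terminal]
9. n4.val = true  [h.idx == 5]
10. n1.ok = 5  [e.acc * -2 - 1]
11. n6.sig = -6  [B₀.ok + S.live - 38]
12. n8.sig = 17  [17]
13. n10.idx = 25  [terminal]
14. n11.acc = 17  [terminal]
15. n9.sig = "kq"  ["kq"]
16. n9.wid = 12  [h.idx - 13]
17. n12.sig = 12  [C.wid]
18. n13.acc = 30  [terminal]
19. n14.acc = 2  [terminal]
20. n12.ok = 15  [e₀.acc + B.sig - 27]
21. n8.ok = 2  [B₀.sig * 3 - 49]
22. n15.idx = 21  [terminal]
23. n17.acc = 29  [terminal]
24. n18.mk = -7  [terminal]
25. n19.live = 0  [b.mk * 2 + 14]
26. n20.mk = 23  [terminal]
27. n21.idx = 8  [terminal]
28. n22.lim = "uv"  [terminal]
29. n19.key = 2  [h.idx - 6]
30. n19.tag = 24  [S.live + b.mk + 1]
31. n19.wid = "nuv"  ["n" ++ g.lim]
32. n16.env = 2  [S.key]
33. n16.idx = 14  [S.key * -2 + 18]
34. n7.env = 10  [h.idx - 11]
35. n7.idx = -3  [D₁.env * 3 - 9]
36. n6.ok = 30  [D.idx + 33]
37. n0.key = 9  [B₁.ok - 21]
38. n0.tag = -1  [B₀.ok - 6]
39. n0.wid = "un"  ["un"]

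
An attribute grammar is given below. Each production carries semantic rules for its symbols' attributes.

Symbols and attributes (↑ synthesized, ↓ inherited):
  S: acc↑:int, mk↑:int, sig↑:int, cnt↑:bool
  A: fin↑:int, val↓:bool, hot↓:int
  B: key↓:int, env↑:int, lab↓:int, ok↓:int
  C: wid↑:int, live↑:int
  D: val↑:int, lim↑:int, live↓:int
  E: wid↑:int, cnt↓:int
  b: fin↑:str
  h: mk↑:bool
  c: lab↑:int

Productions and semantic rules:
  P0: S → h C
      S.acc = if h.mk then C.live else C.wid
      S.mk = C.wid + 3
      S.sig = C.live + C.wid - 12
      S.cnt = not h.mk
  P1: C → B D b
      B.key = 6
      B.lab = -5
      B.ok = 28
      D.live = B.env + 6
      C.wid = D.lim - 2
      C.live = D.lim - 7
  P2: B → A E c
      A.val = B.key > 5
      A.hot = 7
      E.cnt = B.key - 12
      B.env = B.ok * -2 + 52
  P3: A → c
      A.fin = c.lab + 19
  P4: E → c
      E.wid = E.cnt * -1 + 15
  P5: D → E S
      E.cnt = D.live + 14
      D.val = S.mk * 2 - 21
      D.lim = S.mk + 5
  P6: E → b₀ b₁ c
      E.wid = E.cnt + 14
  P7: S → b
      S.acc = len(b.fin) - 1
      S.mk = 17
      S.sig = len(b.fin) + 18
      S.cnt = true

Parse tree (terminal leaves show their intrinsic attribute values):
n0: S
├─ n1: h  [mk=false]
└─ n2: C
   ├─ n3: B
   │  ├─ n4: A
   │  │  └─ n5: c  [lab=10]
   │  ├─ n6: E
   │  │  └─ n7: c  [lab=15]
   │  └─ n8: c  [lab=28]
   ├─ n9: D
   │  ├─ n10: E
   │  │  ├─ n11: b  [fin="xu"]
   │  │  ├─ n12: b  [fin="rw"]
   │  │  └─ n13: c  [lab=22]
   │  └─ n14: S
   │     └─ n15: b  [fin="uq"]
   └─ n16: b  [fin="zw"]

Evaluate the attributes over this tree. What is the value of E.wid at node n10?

30

1. n1.mk = false  [terminal]
2. n3.key = 6  [6]
3. n3.lab = -5  [-5]
4. n3.ok = 28  [28]
5. n4.val = true  [B.key > 5]
6. n4.hot = 7  [7]
7. n5.lab = 10  [terminal]
8. n4.fin = 29  [c.lab + 19]
9. n6.cnt = -6  [B.key - 12]
10. n7.lab = 15  [terminal]
11. n6.wid = 21  [E.cnt * -1 + 15]
12. n8.lab = 28  [terminal]
13. n3.env = -4  [B.ok * -2 + 52]
14. n9.live = 2  [B.env + 6]
15. n10.cnt = 16  [D.live + 14]
16. n11.fin = "xu"  [terminal]
17. n12.fin = "rw"  [terminal]
18. n13.lab = 22  [terminal]
19. n10.wid = 30  [E.cnt + 14]
20. n15.fin = "uq"  [terminal]
21. n14.acc = 1  [len(b.fin) - 1]
22. n14.mk = 17  [17]
23. n14.sig = 20  [len(b.fin) + 18]
24. n14.cnt = true  [true]
25. n9.val = 13  [S.mk * 2 - 21]
26. n9.lim = 22  [S.mk + 5]
27. n16.fin = "zw"  [terminal]
28. n2.wid = 20  [D.lim - 2]
29. n2.live = 15  [D.lim - 7]
30. n0.acc = 20  [if h.mk then C.live else C.wid]
31. n0.mk = 23  [C.wid + 3]
32. n0.sig = 23  [C.live + C.wid - 12]
33. n0.cnt = true  [not h.mk]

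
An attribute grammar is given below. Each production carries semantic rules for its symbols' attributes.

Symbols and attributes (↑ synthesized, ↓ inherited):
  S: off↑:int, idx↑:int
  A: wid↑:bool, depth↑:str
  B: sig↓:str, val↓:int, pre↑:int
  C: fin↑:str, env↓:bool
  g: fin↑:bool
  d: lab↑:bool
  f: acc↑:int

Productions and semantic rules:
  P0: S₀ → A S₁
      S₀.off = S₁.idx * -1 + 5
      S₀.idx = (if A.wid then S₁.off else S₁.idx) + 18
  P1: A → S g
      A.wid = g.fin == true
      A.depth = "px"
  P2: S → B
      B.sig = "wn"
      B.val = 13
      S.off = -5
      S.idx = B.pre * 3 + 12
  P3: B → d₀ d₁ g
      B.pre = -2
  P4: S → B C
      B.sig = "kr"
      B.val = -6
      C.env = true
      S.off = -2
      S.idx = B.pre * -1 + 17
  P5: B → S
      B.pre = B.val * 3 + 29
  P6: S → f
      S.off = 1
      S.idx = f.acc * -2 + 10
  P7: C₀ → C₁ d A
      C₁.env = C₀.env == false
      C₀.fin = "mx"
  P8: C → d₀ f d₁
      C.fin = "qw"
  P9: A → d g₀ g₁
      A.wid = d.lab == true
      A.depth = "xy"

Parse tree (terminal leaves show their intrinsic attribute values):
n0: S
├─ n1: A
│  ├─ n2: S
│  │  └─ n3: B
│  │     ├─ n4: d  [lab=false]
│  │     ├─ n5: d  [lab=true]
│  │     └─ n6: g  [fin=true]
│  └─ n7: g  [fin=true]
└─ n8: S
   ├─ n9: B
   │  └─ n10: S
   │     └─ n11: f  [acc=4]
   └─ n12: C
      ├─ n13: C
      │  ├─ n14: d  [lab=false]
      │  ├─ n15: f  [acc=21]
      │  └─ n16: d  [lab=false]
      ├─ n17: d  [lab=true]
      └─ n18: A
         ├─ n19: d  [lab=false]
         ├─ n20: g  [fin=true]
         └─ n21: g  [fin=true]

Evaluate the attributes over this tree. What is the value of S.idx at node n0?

16

1. n3.sig = "wn"  ["wn"]
2. n3.val = 13  [13]
3. n4.lab = false  [terminal]
4. n5.lab = true  [terminal]
5. n6.fin = true  [terminal]
6. n3.pre = -2  [-2]
7. n2.off = -5  [-5]
8. n2.idx = 6  [B.pre * 3 + 12]
9. n7.fin = true  [terminal]
10. n1.wid = true  [g.fin == true]
11. n1.depth = "px"  ["px"]
12. n9.sig = "kr"  ["kr"]
13. n9.val = -6  [-6]
14. n11.acc = 4  [terminal]
15. n10.off = 1  [1]
16. n10.idx = 2  [f.acc * -2 + 10]
17. n9.pre = 11  [B.val * 3 + 29]
18. n12.env = true  [true]
19. n13.env = false  [C₀.env == false]
20. n14.lab = false  [terminal]
21. n15.acc = 21  [terminal]
22. n16.lab = false  [terminal]
23. n13.fin = "qw"  ["qw"]
24. n17.lab = true  [terminal]
25. n19.lab = false  [terminal]
26. n20.fin = true  [terminal]
27. n21.fin = true  [terminal]
28. n18.wid = false  [d.lab == true]
29. n18.depth = "xy"  ["xy"]
30. n12.fin = "mx"  ["mx"]
31. n8.off = -2  [-2]
32. n8.idx = 6  [B.pre * -1 + 17]
33. n0.off = -1  [S₁.idx * -1 + 5]
34. n0.idx = 16  [(if A.wid then S₁.off else S₁.idx) + 18]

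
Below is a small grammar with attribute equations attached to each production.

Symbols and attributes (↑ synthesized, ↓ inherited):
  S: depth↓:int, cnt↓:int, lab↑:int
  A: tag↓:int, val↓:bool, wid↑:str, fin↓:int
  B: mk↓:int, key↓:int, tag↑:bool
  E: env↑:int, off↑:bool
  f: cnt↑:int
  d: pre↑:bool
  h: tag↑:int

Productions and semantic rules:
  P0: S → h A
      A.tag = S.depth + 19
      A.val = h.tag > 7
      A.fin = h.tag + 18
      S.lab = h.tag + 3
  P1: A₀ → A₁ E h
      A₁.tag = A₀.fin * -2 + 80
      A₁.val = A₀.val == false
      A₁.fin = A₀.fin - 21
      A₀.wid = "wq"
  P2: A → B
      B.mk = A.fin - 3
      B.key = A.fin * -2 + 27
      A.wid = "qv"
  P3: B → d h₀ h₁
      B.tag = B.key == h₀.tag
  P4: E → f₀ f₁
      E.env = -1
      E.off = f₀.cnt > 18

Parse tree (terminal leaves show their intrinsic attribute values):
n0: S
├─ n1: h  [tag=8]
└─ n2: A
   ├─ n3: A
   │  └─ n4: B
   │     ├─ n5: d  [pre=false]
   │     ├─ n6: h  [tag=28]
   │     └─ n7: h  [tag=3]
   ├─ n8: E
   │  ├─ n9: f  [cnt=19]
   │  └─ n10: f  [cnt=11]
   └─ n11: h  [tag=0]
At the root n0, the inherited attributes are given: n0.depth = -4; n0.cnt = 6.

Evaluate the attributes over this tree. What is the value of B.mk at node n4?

2

1. n0.depth = -4  [given at root]
2. n0.cnt = 6  [given at root]
3. n1.tag = 8  [terminal]
4. n2.tag = 15  [S.depth + 19]
5. n2.val = true  [h.tag > 7]
6. n2.fin = 26  [h.tag + 18]
7. n3.tag = 28  [A₀.fin * -2 + 80]
8. n3.val = false  [A₀.val == false]
9. n3.fin = 5  [A₀.fin - 21]
10. n4.mk = 2  [A.fin - 3]
11. n4.key = 17  [A.fin * -2 + 27]
12. n5.pre = false  [terminal]
13. n6.tag = 28  [terminal]
14. n7.tag = 3  [terminal]
15. n4.tag = false  [B.key == h₀.tag]
16. n3.wid = "qv"  ["qv"]
17. n9.cnt = 19  [terminal]
18. n10.cnt = 11  [terminal]
19. n8.env = -1  [-1]
20. n8.off = true  [f₀.cnt > 18]
21. n11.tag = 0  [terminal]
22. n2.wid = "wq"  ["wq"]
23. n0.lab = 11  [h.tag + 3]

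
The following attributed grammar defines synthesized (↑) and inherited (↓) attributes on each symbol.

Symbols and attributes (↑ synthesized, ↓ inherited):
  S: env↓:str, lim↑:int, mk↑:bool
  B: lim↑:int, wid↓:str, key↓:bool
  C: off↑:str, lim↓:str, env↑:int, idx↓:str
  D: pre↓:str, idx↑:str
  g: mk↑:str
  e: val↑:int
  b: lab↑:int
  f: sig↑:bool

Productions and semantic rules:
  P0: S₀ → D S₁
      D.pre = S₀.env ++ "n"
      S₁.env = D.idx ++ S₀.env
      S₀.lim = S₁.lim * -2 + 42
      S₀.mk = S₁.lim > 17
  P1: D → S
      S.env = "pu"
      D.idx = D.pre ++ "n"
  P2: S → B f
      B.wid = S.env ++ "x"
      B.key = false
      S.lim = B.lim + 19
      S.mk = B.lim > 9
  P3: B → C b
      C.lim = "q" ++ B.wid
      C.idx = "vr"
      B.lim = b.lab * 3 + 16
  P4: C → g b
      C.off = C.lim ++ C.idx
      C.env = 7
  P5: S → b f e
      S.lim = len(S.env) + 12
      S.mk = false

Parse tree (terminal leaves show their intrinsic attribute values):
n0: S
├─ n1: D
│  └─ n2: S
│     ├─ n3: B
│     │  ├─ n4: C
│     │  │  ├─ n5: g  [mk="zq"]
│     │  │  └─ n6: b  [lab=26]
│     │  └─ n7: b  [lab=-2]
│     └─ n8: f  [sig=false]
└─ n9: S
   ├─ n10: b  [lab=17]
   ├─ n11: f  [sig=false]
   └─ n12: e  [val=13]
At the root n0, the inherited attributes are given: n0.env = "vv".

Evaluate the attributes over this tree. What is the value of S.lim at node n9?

1. n0.env = "vv"  [given at root]
2. n1.pre = "vvn"  [S₀.env ++ "n"]
3. n2.env = "pu"  ["pu"]
4. n3.wid = "pux"  [S.env ++ "x"]
5. n3.key = false  [false]
6. n4.lim = "qpux"  ["q" ++ B.wid]
7. n4.idx = "vr"  ["vr"]
8. n5.mk = "zq"  [terminal]
9. n6.lab = 26  [terminal]
10. n4.off = "qpuxvr"  [C.lim ++ C.idx]
11. n4.env = 7  [7]
12. n7.lab = -2  [terminal]
13. n3.lim = 10  [b.lab * 3 + 16]
14. n8.sig = false  [terminal]
15. n2.lim = 29  [B.lim + 19]
16. n2.mk = true  [B.lim > 9]
17. n1.idx = "vvnn"  [D.pre ++ "n"]
18. n9.env = "vvnnvv"  [D.idx ++ S₀.env]
19. n10.lab = 17  [terminal]
20. n11.sig = false  [terminal]
21. n12.val = 13  [terminal]
22. n9.lim = 18  [len(S.env) + 12]
23. n9.mk = false  [false]
24. n0.lim = 6  [S₁.lim * -2 + 42]
25. n0.mk = true  [S₁.lim > 17]

18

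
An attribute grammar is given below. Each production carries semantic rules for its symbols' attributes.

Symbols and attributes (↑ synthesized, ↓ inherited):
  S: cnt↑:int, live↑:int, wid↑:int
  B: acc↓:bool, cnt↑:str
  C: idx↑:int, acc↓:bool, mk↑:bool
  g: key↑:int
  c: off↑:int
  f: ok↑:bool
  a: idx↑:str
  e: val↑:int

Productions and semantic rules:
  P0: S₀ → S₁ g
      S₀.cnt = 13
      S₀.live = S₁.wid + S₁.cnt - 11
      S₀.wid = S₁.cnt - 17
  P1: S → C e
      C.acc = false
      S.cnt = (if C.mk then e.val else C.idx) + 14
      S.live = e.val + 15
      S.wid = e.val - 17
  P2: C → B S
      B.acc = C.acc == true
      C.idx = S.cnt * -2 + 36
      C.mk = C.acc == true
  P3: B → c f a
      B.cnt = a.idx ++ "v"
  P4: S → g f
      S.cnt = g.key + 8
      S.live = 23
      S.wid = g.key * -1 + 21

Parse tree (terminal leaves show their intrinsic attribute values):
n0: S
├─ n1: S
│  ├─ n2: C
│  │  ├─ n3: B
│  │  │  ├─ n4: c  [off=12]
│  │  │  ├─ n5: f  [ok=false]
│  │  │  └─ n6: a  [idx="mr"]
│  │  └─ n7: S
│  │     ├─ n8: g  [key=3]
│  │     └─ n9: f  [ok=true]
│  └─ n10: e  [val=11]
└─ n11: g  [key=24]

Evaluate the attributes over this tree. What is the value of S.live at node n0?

11

1. n2.acc = false  [false]
2. n3.acc = false  [C.acc == true]
3. n4.off = 12  [terminal]
4. n5.ok = false  [terminal]
5. n6.idx = "mr"  [terminal]
6. n3.cnt = "mrv"  [a.idx ++ "v"]
7. n8.key = 3  [terminal]
8. n9.ok = true  [terminal]
9. n7.cnt = 11  [g.key + 8]
10. n7.live = 23  [23]
11. n7.wid = 18  [g.key * -1 + 21]
12. n2.idx = 14  [S.cnt * -2 + 36]
13. n2.mk = false  [C.acc == true]
14. n10.val = 11  [terminal]
15. n1.cnt = 28  [(if C.mk then e.val else C.idx) + 14]
16. n1.live = 26  [e.val + 15]
17. n1.wid = -6  [e.val - 17]
18. n11.key = 24  [terminal]
19. n0.cnt = 13  [13]
20. n0.live = 11  [S₁.wid + S₁.cnt - 11]
21. n0.wid = 11  [S₁.cnt - 17]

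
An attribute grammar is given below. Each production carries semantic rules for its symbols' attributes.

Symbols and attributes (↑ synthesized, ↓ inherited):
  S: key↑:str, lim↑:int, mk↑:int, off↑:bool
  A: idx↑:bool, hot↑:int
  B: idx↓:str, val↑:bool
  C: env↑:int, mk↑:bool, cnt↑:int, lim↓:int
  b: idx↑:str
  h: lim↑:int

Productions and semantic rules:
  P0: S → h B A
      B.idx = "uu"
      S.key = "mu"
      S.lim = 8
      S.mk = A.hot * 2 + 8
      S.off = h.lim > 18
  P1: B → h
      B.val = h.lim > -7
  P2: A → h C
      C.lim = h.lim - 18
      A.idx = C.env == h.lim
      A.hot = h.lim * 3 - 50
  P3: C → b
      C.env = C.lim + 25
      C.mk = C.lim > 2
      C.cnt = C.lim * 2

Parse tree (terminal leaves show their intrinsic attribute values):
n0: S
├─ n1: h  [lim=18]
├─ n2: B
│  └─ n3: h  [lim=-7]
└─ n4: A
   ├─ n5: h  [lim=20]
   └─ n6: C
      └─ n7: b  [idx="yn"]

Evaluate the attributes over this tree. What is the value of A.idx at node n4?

false

1. n1.lim = 18  [terminal]
2. n2.idx = "uu"  ["uu"]
3. n3.lim = -7  [terminal]
4. n2.val = false  [h.lim > -7]
5. n5.lim = 20  [terminal]
6. n6.lim = 2  [h.lim - 18]
7. n7.idx = "yn"  [terminal]
8. n6.env = 27  [C.lim + 25]
9. n6.mk = false  [C.lim > 2]
10. n6.cnt = 4  [C.lim * 2]
11. n4.idx = false  [C.env == h.lim]
12. n4.hot = 10  [h.lim * 3 - 50]
13. n0.key = "mu"  ["mu"]
14. n0.lim = 8  [8]
15. n0.mk = 28  [A.hot * 2 + 8]
16. n0.off = false  [h.lim > 18]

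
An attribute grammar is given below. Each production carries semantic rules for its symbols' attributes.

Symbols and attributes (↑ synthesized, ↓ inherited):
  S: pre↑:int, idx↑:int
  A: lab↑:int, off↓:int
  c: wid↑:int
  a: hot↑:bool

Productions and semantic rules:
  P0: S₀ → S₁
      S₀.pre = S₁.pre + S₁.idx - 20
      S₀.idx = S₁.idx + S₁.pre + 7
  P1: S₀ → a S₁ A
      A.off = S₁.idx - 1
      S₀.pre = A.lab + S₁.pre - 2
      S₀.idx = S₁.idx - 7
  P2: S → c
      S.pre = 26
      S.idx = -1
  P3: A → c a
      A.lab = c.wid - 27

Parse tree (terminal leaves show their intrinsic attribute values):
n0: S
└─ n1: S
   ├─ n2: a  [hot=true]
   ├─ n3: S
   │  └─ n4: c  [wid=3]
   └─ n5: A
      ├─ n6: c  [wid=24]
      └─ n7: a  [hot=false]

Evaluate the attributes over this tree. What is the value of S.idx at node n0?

1. n2.hot = true  [terminal]
2. n4.wid = 3  [terminal]
3. n3.pre = 26  [26]
4. n3.idx = -1  [-1]
5. n5.off = -2  [S₁.idx - 1]
6. n6.wid = 24  [terminal]
7. n7.hot = false  [terminal]
8. n5.lab = -3  [c.wid - 27]
9. n1.pre = 21  [A.lab + S₁.pre - 2]
10. n1.idx = -8  [S₁.idx - 7]
11. n0.pre = -7  [S₁.pre + S₁.idx - 20]
12. n0.idx = 20  [S₁.idx + S₁.pre + 7]

20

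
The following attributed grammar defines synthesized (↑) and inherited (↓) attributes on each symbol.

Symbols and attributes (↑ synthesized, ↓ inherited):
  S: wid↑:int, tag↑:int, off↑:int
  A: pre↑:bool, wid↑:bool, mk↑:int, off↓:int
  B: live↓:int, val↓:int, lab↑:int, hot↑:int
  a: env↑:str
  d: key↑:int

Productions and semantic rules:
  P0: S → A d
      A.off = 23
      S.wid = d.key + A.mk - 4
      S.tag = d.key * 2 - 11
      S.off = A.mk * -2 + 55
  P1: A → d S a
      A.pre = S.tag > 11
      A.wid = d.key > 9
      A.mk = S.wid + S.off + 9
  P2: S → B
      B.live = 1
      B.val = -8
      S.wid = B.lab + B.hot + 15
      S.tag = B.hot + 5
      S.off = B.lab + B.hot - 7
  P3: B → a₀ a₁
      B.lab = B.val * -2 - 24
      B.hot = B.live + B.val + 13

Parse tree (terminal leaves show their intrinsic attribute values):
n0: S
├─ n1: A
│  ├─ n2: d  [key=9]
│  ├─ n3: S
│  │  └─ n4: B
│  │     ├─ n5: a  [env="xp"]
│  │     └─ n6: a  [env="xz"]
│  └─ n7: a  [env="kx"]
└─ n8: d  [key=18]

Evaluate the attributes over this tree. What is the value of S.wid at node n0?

27

1. n1.off = 23  [23]
2. n2.key = 9  [terminal]
3. n4.live = 1  [1]
4. n4.val = -8  [-8]
5. n5.env = "xp"  [terminal]
6. n6.env = "xz"  [terminal]
7. n4.lab = -8  [B.val * -2 - 24]
8. n4.hot = 6  [B.live + B.val + 13]
9. n3.wid = 13  [B.lab + B.hot + 15]
10. n3.tag = 11  [B.hot + 5]
11. n3.off = -9  [B.lab + B.hot - 7]
12. n7.env = "kx"  [terminal]
13. n1.pre = false  [S.tag > 11]
14. n1.wid = false  [d.key > 9]
15. n1.mk = 13  [S.wid + S.off + 9]
16. n8.key = 18  [terminal]
17. n0.wid = 27  [d.key + A.mk - 4]
18. n0.tag = 25  [d.key * 2 - 11]
19. n0.off = 29  [A.mk * -2 + 55]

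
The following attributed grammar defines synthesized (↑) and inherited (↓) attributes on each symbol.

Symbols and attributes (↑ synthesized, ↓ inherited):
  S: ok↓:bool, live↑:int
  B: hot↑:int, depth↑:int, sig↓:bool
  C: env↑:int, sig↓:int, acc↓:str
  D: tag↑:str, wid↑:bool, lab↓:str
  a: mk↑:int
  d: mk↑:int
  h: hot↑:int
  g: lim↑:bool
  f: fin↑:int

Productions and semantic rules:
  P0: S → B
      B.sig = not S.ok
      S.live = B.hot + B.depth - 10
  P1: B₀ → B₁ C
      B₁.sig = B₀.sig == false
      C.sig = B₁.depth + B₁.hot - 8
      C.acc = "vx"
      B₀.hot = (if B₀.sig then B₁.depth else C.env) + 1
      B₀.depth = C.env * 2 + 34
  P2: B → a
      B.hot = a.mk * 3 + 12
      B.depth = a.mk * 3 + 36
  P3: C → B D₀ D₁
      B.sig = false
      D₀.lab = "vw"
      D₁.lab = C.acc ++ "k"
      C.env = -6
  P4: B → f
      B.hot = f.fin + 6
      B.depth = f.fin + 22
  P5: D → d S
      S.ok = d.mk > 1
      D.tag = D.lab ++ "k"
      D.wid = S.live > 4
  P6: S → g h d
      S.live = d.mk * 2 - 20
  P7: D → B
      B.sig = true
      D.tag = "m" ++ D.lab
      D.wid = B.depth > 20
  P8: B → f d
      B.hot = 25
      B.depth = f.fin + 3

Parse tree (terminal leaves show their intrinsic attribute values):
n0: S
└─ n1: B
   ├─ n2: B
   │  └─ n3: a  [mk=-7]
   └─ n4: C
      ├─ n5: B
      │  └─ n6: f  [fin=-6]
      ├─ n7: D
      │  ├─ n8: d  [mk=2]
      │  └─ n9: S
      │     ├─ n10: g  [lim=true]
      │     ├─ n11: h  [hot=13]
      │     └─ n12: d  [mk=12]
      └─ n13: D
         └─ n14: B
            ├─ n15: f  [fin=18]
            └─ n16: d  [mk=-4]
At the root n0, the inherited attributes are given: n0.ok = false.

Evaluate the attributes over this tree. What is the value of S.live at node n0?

28

1. n0.ok = false  [given at root]
2. n1.sig = true  [not S.ok]
3. n2.sig = false  [B₀.sig == false]
4. n3.mk = -7  [terminal]
5. n2.hot = -9  [a.mk * 3 + 12]
6. n2.depth = 15  [a.mk * 3 + 36]
7. n4.sig = -2  [B₁.depth + B₁.hot - 8]
8. n4.acc = "vx"  ["vx"]
9. n5.sig = false  [false]
10. n6.fin = -6  [terminal]
11. n5.hot = 0  [f.fin + 6]
12. n5.depth = 16  [f.fin + 22]
13. n7.lab = "vw"  ["vw"]
14. n8.mk = 2  [terminal]
15. n9.ok = true  [d.mk > 1]
16. n10.lim = true  [terminal]
17. n11.hot = 13  [terminal]
18. n12.mk = 12  [terminal]
19. n9.live = 4  [d.mk * 2 - 20]
20. n7.tag = "vwk"  [D.lab ++ "k"]
21. n7.wid = false  [S.live > 4]
22. n13.lab = "vxk"  [C.acc ++ "k"]
23. n14.sig = true  [true]
24. n15.fin = 18  [terminal]
25. n16.mk = -4  [terminal]
26. n14.hot = 25  [25]
27. n14.depth = 21  [f.fin + 3]
28. n13.tag = "mvxk"  ["m" ++ D.lab]
29. n13.wid = true  [B.depth > 20]
30. n4.env = -6  [-6]
31. n1.hot = 16  [(if B₀.sig then B₁.depth else C.env) + 1]
32. n1.depth = 22  [C.env * 2 + 34]
33. n0.live = 28  [B.hot + B.depth - 10]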